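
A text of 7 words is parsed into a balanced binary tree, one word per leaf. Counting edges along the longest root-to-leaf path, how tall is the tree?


In a balanced binary tree with n leaves the deepest leaf is ceil(log2(n)) edges below the root.
log2(7) = 2.8074
ceil(2.8074) = 3
height (edges) = 3

3


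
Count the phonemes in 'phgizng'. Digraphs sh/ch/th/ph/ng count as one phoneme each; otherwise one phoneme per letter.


Parsing 'phgizng' greedily, digraphs first:
  'ph' -> digraph (1 consonant phoneme) (phonemes so far: 1)
  'g' -> consonant phoneme (phonemes so far: 2)
  'i' -> vowel phoneme (phonemes so far: 3)
  'z' -> consonant phoneme (phonemes so far: 4)
  'ng' -> digraph (1 consonant phoneme) (phonemes so far: 5)
Total phonemes: 5

5


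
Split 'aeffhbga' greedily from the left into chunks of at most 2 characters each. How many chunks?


'aeffhbga' has 8 characters.
Chunking with max size 2:
  Chunk 1: 'ae' (positions 0-1)
  Chunk 2: 'ff' (positions 2-3)
  Chunk 3: 'hb' (positions 4-5)
  Chunk 4: 'ga' (positions 6-7)
Total chunks: ceil(8 / 2) = 4

4


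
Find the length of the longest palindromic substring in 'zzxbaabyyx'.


Scanning 'zzxbaabyyx' for palindromic substrings.
Substring at positions 3-6: 'baab'.
Check: reverse('baab') = 'baab' -> palindrome confirmed.
Neighbouring characters ('x' / 'y') break symmetry, so it cannot extend further.
No longer palindromic substring exists; longest length = 4

4


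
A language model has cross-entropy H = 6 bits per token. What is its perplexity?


Perplexity formula: PP = 2^H
H = 6
PP = 2^6
Steps: 2^1 = 2, 2^2 = 4, 2^3 = 8, 2^4 = 16, 2^5 = 32, 2^6 = 64
PP = 64

64


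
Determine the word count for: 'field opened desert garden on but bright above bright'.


Counting words by splitting on spaces:
  Word 1: 'field'
  Word 2: 'opened'
  Word 3: 'desert'
  Word 4: 'garden'
  Word 5: 'on'
  Word 6: 'but'
  Word 7: 'bright'
  Word 8: 'above'
  Word 9: 'bright'
Total words: 9

9


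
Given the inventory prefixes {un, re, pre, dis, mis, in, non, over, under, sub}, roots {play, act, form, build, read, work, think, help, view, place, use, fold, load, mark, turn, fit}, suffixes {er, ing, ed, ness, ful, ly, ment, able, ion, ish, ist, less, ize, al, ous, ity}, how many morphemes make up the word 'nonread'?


Segmenting 'nonread' against the inventory:
  'non' -> prefix (morpheme 1)
  'read' -> root (morpheme 2)
Total morphemes: 2

2


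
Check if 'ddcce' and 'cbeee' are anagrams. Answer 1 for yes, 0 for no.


Sort characters of 'ddcce': 'ccdde'
Sort characters of 'cbeee': 'bceee'
Sorted forms differ -> they are NOT anagrams
Result: 0

0


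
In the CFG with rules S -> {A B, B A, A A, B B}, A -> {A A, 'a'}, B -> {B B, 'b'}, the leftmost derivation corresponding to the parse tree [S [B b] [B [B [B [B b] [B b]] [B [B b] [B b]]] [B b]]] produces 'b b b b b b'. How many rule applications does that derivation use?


Every bracketed nonterminal node [X ...] in the tree is produced by exactly one rule application.
Reading the tree off as a leftmost derivation:
  Step 1: S  =>  B B   (applied S -> B B)
  Step 2: B B  =>  b B   (applied B -> b)
  Step 3: b B  =>  b B B   (applied B -> B B)
  Step 4: b B B  =>  b B B B   (applied B -> B B)
  Step 5: b B B B  =>  b B B B B   (applied B -> B B)
  Step 6: b B B B B  =>  b b B B B   (applied B -> b)
  Step 7: b b B B B  =>  b b b B B   (applied B -> b)
  Step 8: b b b B B  =>  b b b B B B   (applied B -> B B)
  Step 9: b b b B B B  =>  b b b b B B   (applied B -> b)
  Step 10: b b b b B B  =>  b b b b b B   (applied B -> b)
  Step 11: b b b b b B  =>  b b b b b b   (applied B -> b)
Final yield: b b b b b b
Total rewrite steps: 11

11


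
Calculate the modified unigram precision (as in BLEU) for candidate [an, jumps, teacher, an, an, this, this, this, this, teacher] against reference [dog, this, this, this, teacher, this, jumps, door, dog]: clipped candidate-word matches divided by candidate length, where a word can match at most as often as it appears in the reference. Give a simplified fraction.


Reference word counts: {'dog': 2, 'door': 1, 'jumps': 1, 'teacher': 1, 'this': 4}
Checking each candidate word (with clipping):
  'an' -> not in reference -> no match (matches: 0)
  'jumps' -> in reference (ref count 1, used 1/1) -> match (matches: 1)
  'teacher' -> in reference (ref count 1, used 1/1) -> match (matches: 2)
  'an' -> not in reference -> no match (matches: 2)
  'an' -> not in reference -> no match (matches: 2)
  'this' -> in reference (ref count 4, used 1/4) -> match (matches: 3)
  'this' -> in reference (ref count 4, used 2/4) -> match (matches: 4)
  'this' -> in reference (ref count 4, used 3/4) -> match (matches: 5)
  'this' -> in reference (ref count 4, used 4/4) -> match (matches: 6)
  'teacher' -> ref count 1 already used up (1/1) -> clipped, no match (matches: 6)
Clipped matches: 6, Candidate length: 10
Precision = 6/10 = 3/5

3/5


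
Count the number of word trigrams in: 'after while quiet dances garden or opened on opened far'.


Word trigrams from [10] words:
  Trigram 1: (after while quiet)
  Trigram 2: (while quiet dances)
  Trigram 3: (quiet dances garden)
  Trigram 4: (dances garden or)
  Trigram 5: (garden or opened)
  Trigram 6: (or opened on)
  Trigram 7: (opened on opened)
  Trigram 8: (on opened far)
Total word trigrams: 10 - 2 = 8

8


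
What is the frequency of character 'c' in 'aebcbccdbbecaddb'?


Scanning 'aebcbccdbbecaddb' for 'c':
  Position 3: 'c' -> MATCH (count: 1)
  Position 5: 'c' -> MATCH (count: 2)
  Position 6: 'c' -> MATCH (count: 3)
  Position 11: 'c' -> MATCH (count: 4)
Total occurrences of 'c': 4

4


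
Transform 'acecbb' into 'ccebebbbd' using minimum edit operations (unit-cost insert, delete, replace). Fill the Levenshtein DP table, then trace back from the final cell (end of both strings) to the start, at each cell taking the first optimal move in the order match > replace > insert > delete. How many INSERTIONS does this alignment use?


Edit distance = 5. Backtracking from cell (6, 9) with preference match > replace > insert > delete,
then listing the resulting alignment 'acecbb' -> 'ccebebbbd' left to right:
  Step 1: replace a->c
  Step 2: keep 'c'
  Step 3: insert 'e' [insertion #1]
  Step 4: insert 'b' [insertion #2]
  Step 5: keep 'e'
  Step 6: replace c->b
  Step 7: keep 'b'
  Step 8: keep 'b'
  Step 9: insert 'd' [insertion #3]
Total insertions: 3

3


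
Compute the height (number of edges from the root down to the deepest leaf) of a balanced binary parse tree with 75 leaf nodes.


In a balanced binary tree with n leaves the deepest leaf is ceil(log2(n)) edges below the root.
log2(75) = 6.2288
ceil(6.2288) = 7
height (edges) = 7

7


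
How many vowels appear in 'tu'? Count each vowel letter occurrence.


Scanning each character of 'tu':
  Position 1: 't' -> consonant (running count: 0)
  Position 2: 'u' -> vowel (running count: 1)
Total vowels: 1

1


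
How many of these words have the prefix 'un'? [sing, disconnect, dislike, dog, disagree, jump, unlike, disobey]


Checking each word for prefix 'un':
  'sing' -> no (count: 0)
  'disconnect' -> no (count: 0)
  'dislike' -> no (count: 0)
  'dog' -> no (count: 0)
  'disagree' -> no (count: 0)
  'jump' -> no (count: 0)
  'unlike' -> YES, starts with 'un' (count: 1)
  'disobey' -> no (count: 1)
Total with prefix 'un': 1

1


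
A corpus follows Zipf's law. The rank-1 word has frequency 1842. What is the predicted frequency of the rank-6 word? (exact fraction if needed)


Zipf's law: freq(rank) = f1 / rank
f1 = 1842, rank = 6
freq = 1842 / 6
= 307

307


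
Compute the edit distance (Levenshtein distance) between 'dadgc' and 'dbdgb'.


Building DP table for s1='dadgc' (len 5) and s2='dbdgb' (len 5):
       d  b  d  g  b
    0  1  2  3  4  5
  d 1  0  1  2  3  4
  a 2  1  1  2  3  4
  d 3  2  2  1  2  3
  g 4  3  3  2  1  2
  c 5  4  4  3  2  2
Edit distance = dp[5][5] = 2

2


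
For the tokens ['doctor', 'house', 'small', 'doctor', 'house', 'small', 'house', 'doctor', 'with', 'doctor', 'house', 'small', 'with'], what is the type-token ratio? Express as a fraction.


Tokens: 13
Unique types: ('doctor', 'house', 'small', 'with') = 4
TTR = 4/13
Already in lowest terms.

4/13


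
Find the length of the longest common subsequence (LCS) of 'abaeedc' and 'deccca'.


DP table for LCS of 'abaeedc' and 'deccca':
       d  e  c  c  c  a
    0  0  0  0  0  0  0
  a 0  0  0  0  0  0  1
  b 0  0  0  0  0  0  1
  a 0  0  0  0  0  0  1
  e 0  0  1  1  1  1  1
  e 0  0  1  1  1  1  1
  d 0  1  1  1  1  1  1
  c 0  1  1  2  2  2  2
LCS: 'ec'
LCS length = 2

2


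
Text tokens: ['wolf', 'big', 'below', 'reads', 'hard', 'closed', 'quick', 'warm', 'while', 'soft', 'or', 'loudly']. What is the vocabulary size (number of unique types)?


Listing all tokens and tracking unique types:
  Token 1: 'wolf' -> NEW (unique so far: 1)
  Token 2: 'big' -> NEW (unique so far: 2)
  Token 3: 'below' -> NEW (unique so far: 3)
  Token 4: 'reads' -> NEW (unique so far: 4)
  Token 5: 'hard' -> NEW (unique so far: 5)
  Token 6: 'closed' -> NEW (unique so far: 6)
  Token 7: 'quick' -> NEW (unique so far: 7)
  Token 8: 'warm' -> NEW (unique so far: 8)
  Token 9: 'while' -> NEW (unique so far: 9)
  Token 10: 'soft' -> NEW (unique so far: 10)
  Token 11: 'or' -> NEW (unique so far: 11)
  Token 12: 'loudly' -> NEW (unique so far: 12)
Unique types: ('below', 'big', 'closed', 'hard', 'loudly', 'or', 'quick', 'reads', 'soft', 'warm', 'while', 'wolf')
Vocabulary size: 12

12


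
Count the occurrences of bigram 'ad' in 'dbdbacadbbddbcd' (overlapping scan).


Scanning 'dbdbacadbbddbcd' for bigram 'ad':
  Position 0: 'db' -> no
  Position 1: 'bd' -> no
  Position 2: 'db' -> no
  Position 3: 'ba' -> no
  Position 4: 'ac' -> no
  Position 5: 'ca' -> no
  Position 6: 'ad' -> MATCH
  Position 7: 'db' -> no
  Position 8: 'bb' -> no
  Position 9: 'bd' -> no
  Position 10: 'dd' -> no
  Position 11: 'db' -> no
  Position 12: 'bc' -> no
  Position 13: 'cd' -> no
Total matches: 1

1


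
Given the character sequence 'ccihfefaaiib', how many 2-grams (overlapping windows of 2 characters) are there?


String 'ccihfefaaiib' has length L = 12.
Number of overlapping n-grams = L - n + 1
Substituting: 12 - 2 + 1 = 11

11


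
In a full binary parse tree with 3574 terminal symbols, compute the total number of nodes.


Leaf nodes (terminals): 3574
Internal nodes = n - 1 = 3574 - 1 = 3573
Total = leaves + internal = 3574 + 3573 = 7147

7147


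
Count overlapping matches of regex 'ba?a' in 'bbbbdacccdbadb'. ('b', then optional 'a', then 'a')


Pattern: ba?a means 'b', then optional 'a', then 'a'.
Scanning 'bbbbdacccdbadb' position-by-position:
  Pos 0: window 'bbb' -> no
  Pos 1: window 'bbb' -> no
  Pos 2: window 'bbd' -> no
  Pos 3: window 'bda' -> no
  Pos 4: window 'dac' -> no
  Pos 5: window 'acc' -> no
  Pos 6: window 'ccc' -> no
  Pos 7: window 'ccd' -> no
  Pos 8: window 'cdb' -> no
  Pos 9: window 'dba' -> no
  Pos 10: window 'bad' -> MATCH
  Pos 11: window 'adb' -> no
  Pos 12: window 'db' -> no
  Pos 13: window 'b' -> no
Total matches: 1

1


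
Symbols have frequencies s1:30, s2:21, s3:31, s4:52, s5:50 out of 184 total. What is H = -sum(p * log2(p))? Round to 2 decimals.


Computing entropy H = -sum(p_i * log2(p_i)):
  s1: p = 30/184 = 0.1630, -p*log2(p) = 0.4266
  s2: p = 21/184 = 0.1141, -p*log2(p) = 0.3574
  s3: p = 31/184 = 0.1685, -p*log2(p) = 0.4329
  s4: p = 52/184 = 0.2826, -p*log2(p) = 0.5152
  s5: p = 50/184 = 0.2717, -p*log2(p) = 0.5108
H = sum of terms = 2.2429
Rounded to 2 decimals: 2.24

2.24


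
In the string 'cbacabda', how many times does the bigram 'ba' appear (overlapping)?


Scanning 'cbacabda' for bigram 'ba':
  Position 0: 'cb' -> no
  Position 1: 'ba' -> MATCH
  Position 2: 'ac' -> no
  Position 3: 'ca' -> no
  Position 4: 'ab' -> no
  Position 5: 'bd' -> no
  Position 6: 'da' -> no
Total matches: 1

1


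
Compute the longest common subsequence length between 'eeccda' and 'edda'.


DP table for LCS of 'eeccda' and 'edda':
       e  d  d  a
    0  0  0  0  0
  e 0  1  1  1  1
  e 0  1  1  1  1
  c 0  1  1  1  1
  c 0  1  1  1  1
  d 0  1  2  2  2
  a 0  1  2  2  3
LCS: 'eda'
LCS length = 3

3


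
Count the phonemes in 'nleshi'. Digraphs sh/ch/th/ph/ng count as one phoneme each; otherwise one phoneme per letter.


Parsing 'nleshi' greedily, digraphs first:
  'n' -> consonant phoneme (phonemes so far: 1)
  'l' -> consonant phoneme (phonemes so far: 2)
  'e' -> vowel phoneme (phonemes so far: 3)
  'sh' -> digraph (1 consonant phoneme) (phonemes so far: 4)
  'i' -> vowel phoneme (phonemes so far: 5)
Total phonemes: 5

5


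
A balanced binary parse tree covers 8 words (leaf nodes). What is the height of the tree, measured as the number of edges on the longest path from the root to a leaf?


In a balanced binary tree with n leaves the deepest leaf is ceil(log2(n)) edges below the root.
log2(8) = 3.0000
ceil(3.0000) = 3
height (edges) = 3

3


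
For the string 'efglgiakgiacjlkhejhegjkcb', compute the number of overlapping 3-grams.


String 'efglgiakgiacjlkhejhegjkcb' has length L = 25.
Number of overlapping n-grams = L - n + 1
Substituting: 25 - 3 + 1 = 23

23


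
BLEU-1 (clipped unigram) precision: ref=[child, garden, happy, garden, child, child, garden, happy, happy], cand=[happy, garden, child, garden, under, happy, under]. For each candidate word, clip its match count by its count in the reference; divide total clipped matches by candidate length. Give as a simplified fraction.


Reference word counts: {'child': 3, 'garden': 3, 'happy': 3}
Checking each candidate word (with clipping):
  'happy' -> in reference (ref count 3, used 1/3) -> match (matches: 1)
  'garden' -> in reference (ref count 3, used 1/3) -> match (matches: 2)
  'child' -> in reference (ref count 3, used 1/3) -> match (matches: 3)
  'garden' -> in reference (ref count 3, used 2/3) -> match (matches: 4)
  'under' -> not in reference -> no match (matches: 4)
  'happy' -> in reference (ref count 3, used 2/3) -> match (matches: 5)
  'under' -> not in reference -> no match (matches: 5)
Clipped matches: 5, Candidate length: 7
Precision = 5/7

5/7


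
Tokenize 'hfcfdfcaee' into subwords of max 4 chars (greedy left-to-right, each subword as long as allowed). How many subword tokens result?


'hfcfdfcaee' has 10 characters.
Chunking with max size 4:
  Chunk 1: 'hfcf' (positions 0-3)
  Chunk 2: 'dfca' (positions 4-7)
  Chunk 3: 'ee' (positions 8-9)
Total chunks: ceil(10 / 4) = 3

3


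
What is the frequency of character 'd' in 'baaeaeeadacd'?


Scanning 'baaeaeeadacd' for 'd':
  Position 8: 'd' -> MATCH (count: 1)
  Position 11: 'd' -> MATCH (count: 2)
Total occurrences of 'd': 2

2


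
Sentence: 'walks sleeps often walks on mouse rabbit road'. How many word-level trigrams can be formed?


Word trigrams from [8] words:
  Trigram 1: (walks sleeps often)
  Trigram 2: (sleeps often walks)
  Trigram 3: (often walks on)
  Trigram 4: (walks on mouse)
  Trigram 5: (on mouse rabbit)
  Trigram 6: (mouse rabbit road)
Total word trigrams: 8 - 2 = 6

6


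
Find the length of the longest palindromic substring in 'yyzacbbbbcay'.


Scanning 'yyzacbbbbcay' for palindromic substrings.
Substring at positions 3-10: 'acbbbbca'.
Check: reverse('acbbbbca') = 'acbbbbca' -> palindrome confirmed.
Neighbouring characters ('z' / 'y') break symmetry, so it cannot extend further.
No longer palindromic substring exists; longest length = 8

8


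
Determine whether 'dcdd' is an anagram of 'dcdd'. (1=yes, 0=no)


Sort characters of 'dcdd': 'cddd'
Sort characters of 'dcdd': 'cddd'
Sorted forms match -> they ARE anagrams
Result: 1

1


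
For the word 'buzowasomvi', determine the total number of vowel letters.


Scanning each character of 'buzowasomvi':
  Position 1: 'b' -> consonant (running count: 0)
  Position 2: 'u' -> vowel (running count: 1)
  Position 3: 'z' -> consonant (running count: 1)
  Position 4: 'o' -> vowel (running count: 2)
  Position 5: 'w' -> consonant (running count: 2)
  Position 6: 'a' -> vowel (running count: 3)
  Position 7: 's' -> consonant (running count: 3)
  Position 8: 'o' -> vowel (running count: 4)
  Position 9: 'm' -> consonant (running count: 4)
  Position 10: 'v' -> consonant (running count: 4)
  Position 11: 'i' -> vowel (running count: 5)
Total vowels: 5

5


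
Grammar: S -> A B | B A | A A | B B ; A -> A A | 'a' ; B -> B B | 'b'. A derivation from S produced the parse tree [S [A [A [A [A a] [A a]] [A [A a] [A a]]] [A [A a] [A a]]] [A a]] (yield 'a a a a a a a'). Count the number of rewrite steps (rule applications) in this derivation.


Every bracketed nonterminal node [X ...] in the tree is produced by exactly one rule application.
Reading the tree off as a leftmost derivation:
  Step 1: S  =>  A A   (applied S -> A A)
  Step 2: A A  =>  A A A   (applied A -> A A)
  Step 3: A A A  =>  A A A A   (applied A -> A A)
  Step 4: A A A A  =>  A A A A A   (applied A -> A A)
  Step 5: A A A A A  =>  a A A A A   (applied A -> a)
  Step 6: a A A A A  =>  a a A A A   (applied A -> a)
  Step 7: a a A A A  =>  a a A A A A   (applied A -> A A)
  Step 8: a a A A A A  =>  a a a A A A   (applied A -> a)
  Step 9: a a a A A A  =>  a a a a A A   (applied A -> a)
  Step 10: a a a a A A  =>  a a a a A A A   (applied A -> A A)
  Step 11: a a a a A A A  =>  a a a a a A A   (applied A -> a)
  Step 12: a a a a a A A  =>  a a a a a a A   (applied A -> a)
  Step 13: a a a a a a A  =>  a a a a a a a   (applied A -> a)
Final yield: a a a a a a a
Total rewrite steps: 13

13


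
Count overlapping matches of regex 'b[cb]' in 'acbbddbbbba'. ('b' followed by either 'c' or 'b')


Pattern: b[cb] means 'b' followed by either 'c' or 'b'.
Scanning 'acbbddbbbba' position-by-position:
  Pos 0: window 'ac' -> no
  Pos 1: window 'cb' -> no
  Pos 2: window 'bb' -> MATCH
  Pos 3: window 'bd' -> no
  Pos 4: window 'dd' -> no
  Pos 5: window 'db' -> no
  Pos 6: window 'bb' -> MATCH
  Pos 7: window 'bb' -> MATCH
  Pos 8: window 'bb' -> MATCH
  Pos 9: window 'ba' -> no
  Pos 10: window 'a' -> no
Total matches: 4

4


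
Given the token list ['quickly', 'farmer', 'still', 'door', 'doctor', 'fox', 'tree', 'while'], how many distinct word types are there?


Listing all tokens and tracking unique types:
  Token 1: 'quickly' -> NEW (unique so far: 1)
  Token 2: 'farmer' -> NEW (unique so far: 2)
  Token 3: 'still' -> NEW (unique so far: 3)
  Token 4: 'door' -> NEW (unique so far: 4)
  Token 5: 'doctor' -> NEW (unique so far: 5)
  Token 6: 'fox' -> NEW (unique so far: 6)
  Token 7: 'tree' -> NEW (unique so far: 7)
  Token 8: 'while' -> NEW (unique so far: 8)
Unique types: ('doctor', 'door', 'farmer', 'fox', 'quickly', 'still', 'tree', 'while')
Vocabulary size: 8

8


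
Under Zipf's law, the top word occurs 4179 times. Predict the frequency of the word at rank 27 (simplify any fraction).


Zipf's law: freq(rank) = f1 / rank
f1 = 4179, rank = 27
freq = 4179 / 27
GCD(4179, 27) = 3
Simplified: 1393/9

1393/9


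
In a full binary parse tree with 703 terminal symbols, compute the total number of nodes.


Leaf nodes (terminals): 703
Internal nodes = n - 1 = 703 - 1 = 702
Total = leaves + internal = 703 + 702 = 1405

1405


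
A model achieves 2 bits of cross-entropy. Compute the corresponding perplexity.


Perplexity formula: PP = 2^H
H = 2
PP = 2^2
Steps: 2^1 = 2, 2^2 = 4
PP = 4

4


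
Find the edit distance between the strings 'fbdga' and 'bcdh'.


Building DP table for s1='fbdga' (len 5) and s2='bcdh' (len 4):
       b  c  d  h
    0  1  2  3  4
  f 1  1  2  3  4
  b 2  1  2  3  4
  d 3  2  2  2  3
  g 4  3  3  3  3
  a 5  4  4  4  4
Edit distance = dp[5][4] = 4

4


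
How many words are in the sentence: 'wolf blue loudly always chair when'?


Counting words by splitting on spaces:
  Word 1: 'wolf'
  Word 2: 'blue'
  Word 3: 'loudly'
  Word 4: 'always'
  Word 5: 'chair'
  Word 6: 'when'
Total words: 6

6


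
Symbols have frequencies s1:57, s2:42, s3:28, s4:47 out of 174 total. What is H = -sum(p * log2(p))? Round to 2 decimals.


Computing entropy H = -sum(p_i * log2(p_i)):
  s1: p = 57/174 = 0.3276, -p*log2(p) = 0.5274
  s2: p = 42/174 = 0.2414, -p*log2(p) = 0.4950
  s3: p = 28/174 = 0.1609, -p*log2(p) = 0.4241
  s4: p = 47/174 = 0.2701, -p*log2(p) = 0.5101
H = sum of terms = 1.9566
Rounded to 2 decimals: 1.96

1.96


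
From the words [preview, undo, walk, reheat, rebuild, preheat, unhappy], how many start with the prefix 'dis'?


Checking each word for prefix 'dis':
  'preview' -> no (count: 0)
  'undo' -> no (count: 0)
  'walk' -> no (count: 0)
  'reheat' -> no (count: 0)
  'rebuild' -> no (count: 0)
  'preheat' -> no (count: 0)
  'unhappy' -> no (count: 0)
Total with prefix 'dis': 0

0


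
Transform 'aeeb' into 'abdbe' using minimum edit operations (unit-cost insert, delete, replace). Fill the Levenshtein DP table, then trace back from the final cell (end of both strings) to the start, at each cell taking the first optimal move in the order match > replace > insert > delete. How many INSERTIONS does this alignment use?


Edit distance = 3. Backtracking from cell (4, 5) with preference match > replace > insert > delete,
then listing the resulting alignment 'aeeb' -> 'abdbe' left to right:
  Step 1: keep 'a'
  Step 2: replace e->b
  Step 3: replace e->d
  Step 4: keep 'b'
  Step 5: insert 'e' [insertion #1]
Total insertions: 1

1


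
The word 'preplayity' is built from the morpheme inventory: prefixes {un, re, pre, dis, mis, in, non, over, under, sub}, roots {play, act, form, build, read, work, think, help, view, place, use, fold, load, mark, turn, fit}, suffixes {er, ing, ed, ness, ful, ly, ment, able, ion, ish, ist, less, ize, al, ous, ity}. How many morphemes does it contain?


Segmenting 'preplayity' against the inventory:
  'pre' -> prefix (morpheme 1)
  'play' -> root (morpheme 2)
  'ity' -> suffix (morpheme 3)
Total morphemes: 3

3


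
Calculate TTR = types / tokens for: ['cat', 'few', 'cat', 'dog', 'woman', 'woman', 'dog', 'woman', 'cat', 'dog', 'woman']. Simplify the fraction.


Tokens: 11
Unique types: ('cat', 'dog', 'few', 'woman') = 4
TTR = 4/11
Already in lowest terms.

4/11


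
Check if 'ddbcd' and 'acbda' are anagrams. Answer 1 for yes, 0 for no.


Sort characters of 'ddbcd': 'bcddd'
Sort characters of 'acbda': 'aabcd'
Sorted forms differ -> they are NOT anagrams
Result: 0

0


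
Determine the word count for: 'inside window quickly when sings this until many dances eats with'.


Counting words by splitting on spaces:
  Word 1: 'inside'
  Word 2: 'window'
  Word 3: 'quickly'
  Word 4: 'when'
  Word 5: 'sings'
  Word 6: 'this'
  Word 7: 'until'
  Word 8: 'many'
  Word 9: 'dances'
  Word 10: 'eats'
  Word 11: 'with'
Total words: 11

11


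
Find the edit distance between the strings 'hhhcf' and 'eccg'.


Building DP table for s1='hhhcf' (len 5) and s2='eccg' (len 4):
       e  c  c  g
    0  1  2  3  4
  h 1  1  2  3  4
  h 2  2  2  3  4
  h 3  3  3  3  4
  c 4  4  3  3  4
  f 5  5  4  4  4
Edit distance = dp[5][4] = 4

4


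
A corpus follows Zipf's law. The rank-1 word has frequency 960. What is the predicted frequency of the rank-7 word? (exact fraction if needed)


Zipf's law: freq(rank) = f1 / rank
f1 = 960, rank = 7
freq = 960 / 7
GCD(960, 7) = 1
Simplified: 960/7

960/7


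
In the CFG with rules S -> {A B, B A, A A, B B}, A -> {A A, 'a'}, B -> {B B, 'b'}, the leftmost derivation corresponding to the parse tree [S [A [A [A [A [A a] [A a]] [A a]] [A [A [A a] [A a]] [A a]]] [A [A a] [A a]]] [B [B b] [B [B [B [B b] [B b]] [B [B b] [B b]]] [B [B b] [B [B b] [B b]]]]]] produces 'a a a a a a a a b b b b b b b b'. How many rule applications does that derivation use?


Every bracketed nonterminal node [X ...] in the tree is produced by exactly one rule application.
Reading the tree off as a leftmost derivation:
  Step 1: S  =>  A B   (applied S -> A B)
  Step 2: A B  =>  A A B   (applied A -> A A)
  Step 3: A A B  =>  A A A B   (applied A -> A A)
  Step 4: A A A B  =>  A A A A B   (applied A -> A A)
  Step 5: A A A A B  =>  A A A A A B   (applied A -> A A)
  Step 6: A A A A A B  =>  a A A A A B   (applied A -> a)
  Step 7: a A A A A B  =>  a a A A A B   (applied A -> a)
  Step 8: a a A A A B  =>  a a a A A B   (applied A -> a)
  Step 9: a a a A A B  =>  a a a A A A B   (applied A -> A A)
  Step 10: a a a A A A B  =>  a a a A A A A B   (applied A -> A A)
  Step 11: a a a A A A A B  =>  a a a a A A A B   (applied A -> a)
  Step 12: a a a a A A A B  =>  a a a a a A A B   (applied A -> a)
  Step 13: a a a a a A A B  =>  a a a a a a A B   (applied A -> a)
  Step 14: a a a a a a A B  =>  a a a a a a A A B   (applied A -> A A)
  Step 15: a a a a a a A A B  =>  a a a a a a a A B   (applied A -> a)
  Step 16: a a a a a a a A B  =>  a a a a a a a a B   (applied A -> a)
  Step 17: a a a a a a a a B  =>  a a a a a a a a B B   (applied B -> B B)
  Step 18: a a a a a a a a B B  =>  a a a a a a a a b B   (applied B -> b)
  Step 19: a a a a a a a a b B  =>  a a a a a a a a b B B   (applied B -> B B)
  Step 20: a a a a a a a a b B B  =>  a a a a a a a a b B B B   (applied B -> B B)
  Step 21: a a a a a a a a b B B B  =>  a a a a a a a a b B B B B   (applied B -> B B)
  Step 22: a a a a a a a a b B B B B  =>  a a a a a a a a b b B B B   (applied B -> b)
  Step 23: a a a a a a a a b b B B B  =>  a a a a a a a a b b b B B   (applied B -> b)
  Step 24: a a a a a a a a b b b B B  =>  a a a a a a a a b b b B B B   (applied B -> B B)
  Step 25: a a a a a a a a b b b B B B  =>  a a a a a a a a b b b b B B   (applied B -> b)
  Step 26: a a a a a a a a b b b b B B  =>  a a a a a a a a b b b b b B   (applied B -> b)
  Step 27: a a a a a a a a b b b b b B  =>  a a a a a a a a b b b b b B B   (applied B -> B B)
  Step 28: a a a a a a a a b b b b b B B  =>  a a a a a a a a b b b b b b B   (applied B -> b)
  Step 29: a a a a a a a a b b b b b b B  =>  a a a a a a a a b b b b b b B B   (applied B -> B B)
  Step 30: a a a a a a a a b b b b b b B B  =>  a a a a a a a a b b b b b b b B   (applied B -> b)
  Step 31: a a a a a a a a b b b b b b b B  =>  a a a a a a a a b b b b b b b b   (applied B -> b)
Final yield: a a a a a a a a b b b b b b b b
Total rewrite steps: 31

31


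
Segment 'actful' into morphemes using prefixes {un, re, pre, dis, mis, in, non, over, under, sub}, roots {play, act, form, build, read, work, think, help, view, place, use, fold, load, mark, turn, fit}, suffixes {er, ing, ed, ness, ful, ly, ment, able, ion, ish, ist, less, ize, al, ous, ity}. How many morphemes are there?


Segmenting 'actful' against the inventory:
  'act' -> root (morpheme 1)
  'ful' -> suffix (morpheme 2)
Total morphemes: 2

2


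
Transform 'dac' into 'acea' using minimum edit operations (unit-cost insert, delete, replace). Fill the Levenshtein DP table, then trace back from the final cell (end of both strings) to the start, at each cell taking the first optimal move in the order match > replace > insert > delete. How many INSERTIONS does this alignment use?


Edit distance = 3. Backtracking from cell (3, 4) with preference match > replace > insert > delete,
then listing the resulting alignment 'dac' -> 'acea' left to right:
  Step 1: delete 'd'
  Step 2: keep 'a'
  Step 3: keep 'c'
  Step 4: insert 'e' [insertion #1]
  Step 5: insert 'a' [insertion #2]
Total insertions: 2

2


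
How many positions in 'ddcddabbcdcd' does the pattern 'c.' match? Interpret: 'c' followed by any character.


Pattern: c. means 'c' followed by any character.
Scanning 'ddcddabbcdcd' position-by-position:
  Pos 0: window 'dd' -> no
  Pos 1: window 'dc' -> no
  Pos 2: window 'cd' -> MATCH
  Pos 3: window 'dd' -> no
  Pos 4: window 'da' -> no
  Pos 5: window 'ab' -> no
  Pos 6: window 'bb' -> no
  Pos 7: window 'bc' -> no
  Pos 8: window 'cd' -> MATCH
  Pos 9: window 'dc' -> no
  Pos 10: window 'cd' -> MATCH
  Pos 11: window 'd' -> no
Total matches: 3

3


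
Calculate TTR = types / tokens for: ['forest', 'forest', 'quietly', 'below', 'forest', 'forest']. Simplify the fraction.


Tokens: 6
Unique types: ('below', 'forest', 'quietly') = 3
TTR = 3/6
Simplify: divide both by 3 -> 1/2
TTR = 1/2

1/2


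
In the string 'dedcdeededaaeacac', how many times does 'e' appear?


Scanning 'dedcdeededaaeacac' for 'e':
  Position 1: 'e' -> MATCH (count: 1)
  Position 5: 'e' -> MATCH (count: 2)
  Position 6: 'e' -> MATCH (count: 3)
  Position 8: 'e' -> MATCH (count: 4)
  Position 12: 'e' -> MATCH (count: 5)
Total occurrences of 'e': 5

5


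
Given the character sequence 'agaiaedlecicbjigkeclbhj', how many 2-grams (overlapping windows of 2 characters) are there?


String 'agaiaedlecicbjigkeclbhj' has length L = 23.
Number of overlapping n-grams = L - n + 1
Substituting: 23 - 2 + 1 = 22

22


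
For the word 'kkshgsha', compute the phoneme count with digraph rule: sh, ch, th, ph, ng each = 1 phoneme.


Parsing 'kkshgsha' greedily, digraphs first:
  'k' -> consonant phoneme (phonemes so far: 1)
  'k' -> consonant phoneme (phonemes so far: 2)
  'sh' -> digraph (1 consonant phoneme) (phonemes so far: 3)
  'g' -> consonant phoneme (phonemes so far: 4)
  'sh' -> digraph (1 consonant phoneme) (phonemes so far: 5)
  'a' -> vowel phoneme (phonemes so far: 6)
Total phonemes: 6

6


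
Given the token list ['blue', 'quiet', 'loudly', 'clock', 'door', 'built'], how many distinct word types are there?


Listing all tokens and tracking unique types:
  Token 1: 'blue' -> NEW (unique so far: 1)
  Token 2: 'quiet' -> NEW (unique so far: 2)
  Token 3: 'loudly' -> NEW (unique so far: 3)
  Token 4: 'clock' -> NEW (unique so far: 4)
  Token 5: 'door' -> NEW (unique so far: 5)
  Token 6: 'built' -> NEW (unique so far: 6)
Unique types: ('blue', 'built', 'clock', 'door', 'loudly', 'quiet')
Vocabulary size: 6

6


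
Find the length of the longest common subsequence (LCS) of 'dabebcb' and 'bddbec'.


DP table for LCS of 'dabebcb' and 'bddbec':
       b  d  d  b  e  c
    0  0  0  0  0  0  0
  d 0  0  1  1  1  1  1
  a 0  0  1  1  1  1  1
  b 0  1  1  1  2  2  2
  e 0  1  1  1  2  3  3
  b 0  1  1  1  2  3  3
  c 0  1  1  1  2  3  4
  b 0  1  1  1  2  3  4
LCS: 'dbec'
LCS length = 4

4


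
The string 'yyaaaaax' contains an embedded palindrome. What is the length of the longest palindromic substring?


Scanning 'yyaaaaax' for palindromic substrings.
Substring at positions 2-6: 'aaaaa'.
Check: reverse('aaaaa') = 'aaaaa' -> palindrome confirmed.
Neighbouring characters ('y' / 'x') break symmetry, so it cannot extend further.
No longer palindromic substring exists; longest length = 5

5


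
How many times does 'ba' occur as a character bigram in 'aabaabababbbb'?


Scanning 'aabaabababbbb' for bigram 'ba':
  Position 0: 'aa' -> no
  Position 1: 'ab' -> no
  Position 2: 'ba' -> MATCH
  Position 3: 'aa' -> no
  Position 4: 'ab' -> no
  Position 5: 'ba' -> MATCH
  Position 6: 'ab' -> no
  Position 7: 'ba' -> MATCH
  Position 8: 'ab' -> no
  Position 9: 'bb' -> no
  Position 10: 'bb' -> no
  Position 11: 'bb' -> no
Total matches: 3

3


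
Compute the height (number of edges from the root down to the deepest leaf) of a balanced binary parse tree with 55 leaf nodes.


In a balanced binary tree with n leaves the deepest leaf is ceil(log2(n)) edges below the root.
log2(55) = 5.7814
ceil(5.7814) = 6
height (edges) = 6

6


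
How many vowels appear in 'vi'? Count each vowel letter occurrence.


Scanning each character of 'vi':
  Position 1: 'v' -> consonant (running count: 0)
  Position 2: 'i' -> vowel (running count: 1)
Total vowels: 1

1


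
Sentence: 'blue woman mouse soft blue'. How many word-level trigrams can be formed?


Word trigrams from [5] words:
  Trigram 1: (blue woman mouse)
  Trigram 2: (woman mouse soft)
  Trigram 3: (mouse soft blue)
Total word trigrams: 5 - 2 = 3

3


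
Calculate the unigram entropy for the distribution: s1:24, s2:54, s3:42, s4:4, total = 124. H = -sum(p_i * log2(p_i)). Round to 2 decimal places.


Computing entropy H = -sum(p_i * log2(p_i)):
  s1: p = 24/124 = 0.1935, -p*log2(p) = 0.4586
  s2: p = 54/124 = 0.4355, -p*log2(p) = 0.5223
  s3: p = 42/124 = 0.3387, -p*log2(p) = 0.5290
  s4: p = 4/124 = 0.0323, -p*log2(p) = 0.1598
H = sum of terms = 1.6697
Rounded to 2 decimals: 1.67

1.67


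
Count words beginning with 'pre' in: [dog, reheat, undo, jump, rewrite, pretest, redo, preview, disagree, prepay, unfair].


Checking each word for prefix 'pre':
  'dog' -> no (count: 0)
  'reheat' -> no (count: 0)
  'undo' -> no (count: 0)
  'jump' -> no (count: 0)
  'rewrite' -> no (count: 0)
  'pretest' -> YES, starts with 'pre' (count: 1)
  'redo' -> no (count: 1)
  'preview' -> YES, starts with 'pre' (count: 2)
  'disagree' -> no (count: 2)
  'prepay' -> YES, starts with 'pre' (count: 3)
  'unfair' -> no (count: 3)
Total with prefix 'pre': 3

3


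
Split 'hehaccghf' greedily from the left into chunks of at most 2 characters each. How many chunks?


'hehaccghf' has 9 characters.
Chunking with max size 2:
  Chunk 1: 'he' (positions 0-1)
  Chunk 2: 'ha' (positions 2-3)
  Chunk 3: 'cc' (positions 4-5)
  Chunk 4: 'gh' (positions 6-7)
  Chunk 5: 'f' (positions 8-8)
Total chunks: ceil(9 / 2) = 5

5


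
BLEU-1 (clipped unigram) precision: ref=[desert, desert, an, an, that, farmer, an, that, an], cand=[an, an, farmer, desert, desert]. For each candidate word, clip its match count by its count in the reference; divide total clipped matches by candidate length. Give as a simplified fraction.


Reference word counts: {'an': 4, 'desert': 2, 'farmer': 1, 'that': 2}
Checking each candidate word (with clipping):
  'an' -> in reference (ref count 4, used 1/4) -> match (matches: 1)
  'an' -> in reference (ref count 4, used 2/4) -> match (matches: 2)
  'farmer' -> in reference (ref count 1, used 1/1) -> match (matches: 3)
  'desert' -> in reference (ref count 2, used 1/2) -> match (matches: 4)
  'desert' -> in reference (ref count 2, used 2/2) -> match (matches: 5)
Clipped matches: 5, Candidate length: 5
Precision = 5/5 = 1

1


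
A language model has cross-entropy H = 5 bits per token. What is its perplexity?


Perplexity formula: PP = 2^H
H = 5
PP = 2^5
Steps: 2^1 = 2, 2^2 = 4, 2^3 = 8, 2^4 = 16, 2^5 = 32
PP = 32

32


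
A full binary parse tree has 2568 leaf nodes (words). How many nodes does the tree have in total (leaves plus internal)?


Leaf nodes (terminals): 2568
Internal nodes = n - 1 = 2568 - 1 = 2567
Total = leaves + internal = 2568 + 2567 = 5135

5135


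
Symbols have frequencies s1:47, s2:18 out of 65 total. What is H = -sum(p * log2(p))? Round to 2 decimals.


Computing entropy H = -sum(p_i * log2(p_i)):
  s1: p = 47/65 = 0.7231, -p*log2(p) = 0.3382
  s2: p = 18/65 = 0.2769, -p*log2(p) = 0.5130
H = sum of terms = 0.8512
Rounded to 2 decimals: 0.85

0.85


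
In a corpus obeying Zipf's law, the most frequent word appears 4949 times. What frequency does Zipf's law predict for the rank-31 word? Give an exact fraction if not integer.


Zipf's law: freq(rank) = f1 / rank
f1 = 4949, rank = 31
freq = 4949 / 31
GCD(4949, 31) = 1
Simplified: 4949/31

4949/31


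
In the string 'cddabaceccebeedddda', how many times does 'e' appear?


Scanning 'cddabaceccebeedddda' for 'e':
  Position 7: 'e' -> MATCH (count: 1)
  Position 10: 'e' -> MATCH (count: 2)
  Position 12: 'e' -> MATCH (count: 3)
  Position 13: 'e' -> MATCH (count: 4)
Total occurrences of 'e': 4

4


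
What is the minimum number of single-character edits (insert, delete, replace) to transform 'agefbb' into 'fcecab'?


Building DP table for s1='agefbb' (len 6) and s2='fcecab' (len 6):
       f  c  e  c  a  b
    0  1  2  3  4  5  6
  a 1  1  2  3  4  4  5
  g 2  2  2  3  4  5  5
  e 3  3  3  2  3  4  5
  f 4  3  4  3  3  4  5
  b 5  4  4  4  4  4  4
  b 6  5  5  5  5  5  4
Edit distance = dp[6][6] = 4

4


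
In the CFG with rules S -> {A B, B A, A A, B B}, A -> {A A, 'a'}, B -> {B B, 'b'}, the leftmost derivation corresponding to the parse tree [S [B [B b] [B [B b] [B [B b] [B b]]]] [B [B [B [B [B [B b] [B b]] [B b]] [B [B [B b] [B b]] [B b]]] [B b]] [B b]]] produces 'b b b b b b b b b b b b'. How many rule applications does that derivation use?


Every bracketed nonterminal node [X ...] in the tree is produced by exactly one rule application.
Reading the tree off as a leftmost derivation:
  Step 1: S  =>  B B   (applied S -> B B)
  Step 2: B B  =>  B B B   (applied B -> B B)
  Step 3: B B B  =>  b B B   (applied B -> b)
  Step 4: b B B  =>  b B B B   (applied B -> B B)
  Step 5: b B B B  =>  b b B B   (applied B -> b)
  Step 6: b b B B  =>  b b B B B   (applied B -> B B)
  Step 7: b b B B B  =>  b b b B B   (applied B -> b)
  Step 8: b b b B B  =>  b b b b B   (applied B -> b)
  Step 9: b b b b B  =>  b b b b B B   (applied B -> B B)
  Step 10: b b b b B B  =>  b b b b B B B   (applied B -> B B)
  Step 11: b b b b B B B  =>  b b b b B B B B   (applied B -> B B)
  Step 12: b b b b B B B B  =>  b b b b B B B B B   (applied B -> B B)
  Step 13: b b b b B B B B B  =>  b b b b B B B B B B   (applied B -> B B)
  Step 14: b b b b B B B B B B  =>  b b b b b B B B B B   (applied B -> b)
  Step 15: b b b b b B B B B B  =>  b b b b b b B B B B   (applied B -> b)
  Step 16: b b b b b b B B B B  =>  b b b b b b b B B B   (applied B -> b)
  Step 17: b b b b b b b B B B  =>  b b b b b b b B B B B   (applied B -> B B)
  Step 18: b b b b b b b B B B B  =>  b b b b b b b B B B B B   (applied B -> B B)
  Step 19: b b b b b b b B B B B B  =>  b b b b b b b b B B B B   (applied B -> b)
  Step 20: b b b b b b b b B B B B  =>  b b b b b b b b b B B B   (applied B -> b)
  Step 21: b b b b b b b b b B B B  =>  b b b b b b b b b b B B   (applied B -> b)
  Step 22: b b b b b b b b b b B B  =>  b b b b b b b b b b b B   (applied B -> b)
  Step 23: b b b b b b b b b b b B  =>  b b b b b b b b b b b b   (applied B -> b)
Final yield: b b b b b b b b b b b b
Total rewrite steps: 23

23


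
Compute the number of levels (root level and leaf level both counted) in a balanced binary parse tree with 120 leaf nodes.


In a balanced binary tree with n leaves the deepest leaf is ceil(log2(n)) edges below the root,
so counting node levels inclusive of root and leaves gives ceil(log2(n)) + 1 levels.
log2(120) = 6.9069
ceil(6.9069) = 7
levels = 7 + 1 = 8

8


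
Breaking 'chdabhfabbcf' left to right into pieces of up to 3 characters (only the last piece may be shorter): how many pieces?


'chdabhfabbcf' has 12 characters.
Chunking with max size 3:
  Chunk 1: 'chd' (positions 0-2)
  Chunk 2: 'abh' (positions 3-5)
  Chunk 3: 'fab' (positions 6-8)
  Chunk 4: 'bcf' (positions 9-11)
Total chunks: ceil(12 / 3) = 4

4


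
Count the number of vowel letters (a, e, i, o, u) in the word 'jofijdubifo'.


Scanning each character of 'jofijdubifo':
  Position 1: 'j' -> consonant (running count: 0)
  Position 2: 'o' -> vowel (running count: 1)
  Position 3: 'f' -> consonant (running count: 1)
  Position 4: 'i' -> vowel (running count: 2)
  Position 5: 'j' -> consonant (running count: 2)
  Position 6: 'd' -> consonant (running count: 2)
  Position 7: 'u' -> vowel (running count: 3)
  Position 8: 'b' -> consonant (running count: 3)
  Position 9: 'i' -> vowel (running count: 4)
  Position 10: 'f' -> consonant (running count: 4)
  Position 11: 'o' -> vowel (running count: 5)
Total vowels: 5

5


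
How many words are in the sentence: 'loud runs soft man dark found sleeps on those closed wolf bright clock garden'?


Counting words by splitting on spaces:
  Word 1: 'loud'
  Word 2: 'runs'
  Word 3: 'soft'
  Word 4: 'man'
  Word 5: 'dark'
  Word 6: 'found'
  Word 7: 'sleeps'
  Word 8: 'on'
  Word 9: 'those'
  Word 10: 'closed'
  Word 11: 'wolf'
  Word 12: 'bright'
  Word 13: 'clock'
  Word 14: 'garden'
Total words: 14

14


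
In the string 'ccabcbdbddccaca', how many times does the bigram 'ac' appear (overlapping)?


Scanning 'ccabcbdbddccaca' for bigram 'ac':
  Position 0: 'cc' -> no
  Position 1: 'ca' -> no
  Position 2: 'ab' -> no
  Position 3: 'bc' -> no
  Position 4: 'cb' -> no
  Position 5: 'bd' -> no
  Position 6: 'db' -> no
  Position 7: 'bd' -> no
  Position 8: 'dd' -> no
  Position 9: 'dc' -> no
  Position 10: 'cc' -> no
  Position 11: 'ca' -> no
  Position 12: 'ac' -> MATCH
  Position 13: 'ca' -> no
Total matches: 1

1
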